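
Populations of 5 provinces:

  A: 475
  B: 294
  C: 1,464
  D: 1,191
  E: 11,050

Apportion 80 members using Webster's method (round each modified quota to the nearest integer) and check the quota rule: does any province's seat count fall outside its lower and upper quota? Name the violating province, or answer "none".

Standard quotas: A 2.625, B 1.625, C 8.092, D 6.583, E 61.075.
Webster allocation: A 3, B 2, C 8, D 7, E 60.
E has quota 61.075 (lower 61, upper 62) but receives 60 — outside the quota interval.

E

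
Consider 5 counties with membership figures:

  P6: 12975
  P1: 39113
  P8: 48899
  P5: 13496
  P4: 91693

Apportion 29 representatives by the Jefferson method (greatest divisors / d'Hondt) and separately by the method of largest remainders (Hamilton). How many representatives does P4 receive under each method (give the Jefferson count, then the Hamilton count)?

14 and 13

Jefferson: P6 1, P1 5, P8 7, P5 2, P4 14.
Hamilton: P6 2, P1 5, P8 7, P5 2, P4 13.
P4 gets 14 under Jefferson and 13 under Hamilton.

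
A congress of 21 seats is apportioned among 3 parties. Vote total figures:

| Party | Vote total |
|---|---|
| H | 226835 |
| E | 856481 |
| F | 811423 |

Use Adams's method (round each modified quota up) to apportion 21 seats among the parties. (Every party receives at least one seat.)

Standard divisor 1894739/21 ≈ 90225.667; standard quotas: H 2.514, E 9.493, F 8.993.
Rounding up gives 3, 10, 9 = 22 seats, so the divisor must be adjusted.
With modified divisor 98300: modified quotas H 2.308, E 8.713, F 8.255.
Rounding up: H 3, E 9, F 9 (total 21).

H: 3; E: 9; F: 9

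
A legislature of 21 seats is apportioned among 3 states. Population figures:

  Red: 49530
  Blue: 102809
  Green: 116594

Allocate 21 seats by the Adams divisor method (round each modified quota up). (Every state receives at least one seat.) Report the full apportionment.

Standard divisor 268933/21 ≈ 12806.333; standard quotas: Red 3.868, Blue 8.028, Green 9.104.
Rounding up gives 4, 9, 10 = 23 seats, so the divisor must be adjusted.
With modified divisor 13800: modified quotas Red 3.589, Blue 7.450, Green 8.449.
Rounding up: Red 4, Blue 8, Green 9 (total 21).

Red 4, Blue 8, Green 9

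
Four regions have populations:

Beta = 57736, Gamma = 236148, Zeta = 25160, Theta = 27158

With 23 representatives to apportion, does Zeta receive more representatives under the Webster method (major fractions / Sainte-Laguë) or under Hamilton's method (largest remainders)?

Webster: Beta 4, Gamma 15, Zeta 2, Theta 2.
Hamilton: Beta 4, Gamma 16, Zeta 1, Theta 2.
Zeta gets 2 under Webster and 1 under Hamilton.

Webster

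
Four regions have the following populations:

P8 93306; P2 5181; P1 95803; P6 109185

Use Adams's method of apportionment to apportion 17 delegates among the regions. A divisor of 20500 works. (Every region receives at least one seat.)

With modified divisor 20500: modified quotas P8 4.552, P2 0.253, P1 4.673, P6 5.326.
Rounding up: P8 5, P2 1, P1 5, P6 6 (total 17).

P8 5, P2 1, P1 5, P6 6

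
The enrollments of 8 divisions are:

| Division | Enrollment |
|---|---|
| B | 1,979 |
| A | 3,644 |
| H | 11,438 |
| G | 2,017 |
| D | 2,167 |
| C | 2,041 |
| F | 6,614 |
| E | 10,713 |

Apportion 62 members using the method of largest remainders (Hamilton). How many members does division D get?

The standard divisor is 40613/62 ≈ 655.048.
Standard quotas: B 3.0212, A 5.5629, H 17.4613, G 3.0792, D 3.3082, C 3.1158, F 10.0970, E 16.3545.
Lower quotas: B 3, A 5, H 17, G 3, D 3, C 3, F 10, E 16 (sum 60, leaving 2 seats).
Remainders in descending order: A 0.5629, H 0.4613, E 0.3545, D 0.3082, C 0.1158, F 0.0970, G 0.0792, B 0.0212.
Largest remainders: A, H receive the extra seats.
D receives 3.

3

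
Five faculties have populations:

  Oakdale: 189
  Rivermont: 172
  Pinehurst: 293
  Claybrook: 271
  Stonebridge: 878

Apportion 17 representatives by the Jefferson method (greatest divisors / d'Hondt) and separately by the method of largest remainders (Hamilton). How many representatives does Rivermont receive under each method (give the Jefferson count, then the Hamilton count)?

Jefferson: Oakdale 2, Rivermont 1, Pinehurst 3, Claybrook 2, Stonebridge 9.
Hamilton: Oakdale 2, Rivermont 2, Pinehurst 3, Claybrook 2, Stonebridge 8.
Rivermont gets 1 under Jefferson and 2 under Hamilton.

1 and 2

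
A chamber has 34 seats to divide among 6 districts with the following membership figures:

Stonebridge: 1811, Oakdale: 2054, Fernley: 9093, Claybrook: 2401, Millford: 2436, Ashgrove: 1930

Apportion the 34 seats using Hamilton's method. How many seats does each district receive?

The standard divisor is 19725/34 ≈ 580.147.
Standard quotas: Stonebridge 3.1216, Oakdale 3.5405, Fernley 15.6736, Claybrook 4.1386, Millford 4.1989, Ashgrove 3.3267.
Lower quotas: Stonebridge 3, Oakdale 3, Fernley 15, Claybrook 4, Millford 4, Ashgrove 3 (sum 32, leaving 2 seats).
Remainders in descending order: Fernley 0.6736, Oakdale 0.5405, Ashgrove 0.3267, Millford 0.1989, Claybrook 0.1386, Stonebridge 0.1216.
Largest remainders: Fernley, Oakdale receive the extra seats.

Stonebridge: 3, Oakdale: 4, Fernley: 16, Claybrook: 4, Millford: 4, Ashgrove: 3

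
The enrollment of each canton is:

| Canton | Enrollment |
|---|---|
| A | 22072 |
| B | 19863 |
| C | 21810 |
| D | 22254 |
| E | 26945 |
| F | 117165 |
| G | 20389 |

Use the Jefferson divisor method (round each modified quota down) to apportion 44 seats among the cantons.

A=4; B=3; C=4; D=4; E=5; F=21; G=3

Standard divisor 250498/44 ≈ 5693.136; standard quotas: A 3.877, B 3.489, C 3.831, D 3.909, E 4.733, F 20.580, G 3.581.
Rounding down gives 3, 3, 3, 3, 4, 20, 3 = 39 seats, so the divisor must be adjusted.
With modified divisor 5360: modified quotas A 4.118, B 3.706, C 4.069, D 4.152, E 5.027, F 21.859, G 3.804.
Rounding down: A 4, B 3, C 4, D 4, E 5, F 21, G 3 (total 44).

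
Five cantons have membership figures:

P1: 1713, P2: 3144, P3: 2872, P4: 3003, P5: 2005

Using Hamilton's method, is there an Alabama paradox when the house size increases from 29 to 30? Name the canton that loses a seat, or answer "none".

none

At 29 seats: P1 4, P2 7, P3 6, P4 7, P5 5.
At 30 seats: P1 4, P2 7, P3 7, P4 7, P5 5.
No canton's allocation decreased.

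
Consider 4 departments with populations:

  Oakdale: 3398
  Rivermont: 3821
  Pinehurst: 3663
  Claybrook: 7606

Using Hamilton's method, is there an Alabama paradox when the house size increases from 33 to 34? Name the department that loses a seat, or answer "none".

At 33 seats: Oakdale 6, Rivermont 7, Pinehurst 6, Claybrook 14.
At 34 seats: Oakdale 6, Rivermont 7, Pinehurst 7, Claybrook 14.
No department's allocation decreased.

none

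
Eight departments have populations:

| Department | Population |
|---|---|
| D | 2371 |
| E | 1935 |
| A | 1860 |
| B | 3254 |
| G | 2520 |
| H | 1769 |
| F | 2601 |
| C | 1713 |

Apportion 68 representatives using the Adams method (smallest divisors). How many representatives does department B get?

12

Standard divisor 18023/68 ≈ 265.044; standard quotas: D 8.946, E 7.301, A 7.018, B 12.277, G 9.508, H 6.674, F 9.813, C 6.463.
Rounding up gives 9, 8, 8, 13, 10, 7, 10, 7 = 72 seats, so the divisor must be adjusted.
With modified divisor 283: modified quotas D 8.378, E 6.837, A 6.572, B 11.498, G 8.905, H 6.251, F 9.191, C 6.053.
Rounding up: D 9, E 7, A 7, B 12, G 9, H 7, F 10, C 7 (total 68).
B receives 12.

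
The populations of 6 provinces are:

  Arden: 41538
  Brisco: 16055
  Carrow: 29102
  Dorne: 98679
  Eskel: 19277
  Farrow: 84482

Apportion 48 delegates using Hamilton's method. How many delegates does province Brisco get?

The standard divisor is 289133/48 ≈ 6023.604.
Standard quotas: Arden 6.8959, Brisco 2.6653, Carrow 4.8313, Dorne 16.3821, Eskel 3.2002, Farrow 14.0252.
Lower quotas: Arden 6, Brisco 2, Carrow 4, Dorne 16, Eskel 3, Farrow 14 (sum 45, leaving 3 seats).
Remainders in descending order: Arden 0.8959, Carrow 0.8313, Brisco 0.6653, Dorne 0.3821, Eskel 0.2002, Farrow 0.0252.
The surplus seats go to Arden, Carrow, Brisco.
Brisco receives 3.

3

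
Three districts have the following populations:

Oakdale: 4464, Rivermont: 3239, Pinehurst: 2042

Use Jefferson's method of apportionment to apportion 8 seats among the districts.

Standard divisor 9745/8 ≈ 1218.125; standard quotas: Oakdale 3.665, Rivermont 2.659, Pinehurst 1.676.
Rounding down gives 3, 2, 1 = 6 seats, so the divisor must be adjusted.
With modified divisor 1050: modified quotas Oakdale 4.251, Rivermont 3.085, Pinehurst 1.945.
Rounding down: Oakdale 4, Rivermont 3, Pinehurst 1 (total 8).

Oakdale: 4, Rivermont: 3, Pinehurst: 1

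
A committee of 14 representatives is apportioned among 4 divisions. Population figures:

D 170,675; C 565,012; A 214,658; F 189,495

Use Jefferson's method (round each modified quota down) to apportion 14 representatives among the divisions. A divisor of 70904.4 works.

With modified divisor 70904.4: modified quotas D 2.407, C 7.969, A 3.027, F 2.673.
Rounding down: D 2, C 7, A 3, F 2 (total 14).

D=2, C=7, A=3, F=2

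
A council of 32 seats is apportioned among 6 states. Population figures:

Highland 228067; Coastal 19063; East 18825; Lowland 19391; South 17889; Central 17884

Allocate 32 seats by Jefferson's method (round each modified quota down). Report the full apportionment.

Highland 24, Coastal 2, East 2, Lowland 2, South 1, Central 1

Standard divisor 321119/32 ≈ 10034.969; standard quotas: Highland 22.727, Coastal 1.900, East 1.876, Lowland 1.932, South 1.783, Central 1.782.
Rounding down gives 22, 1, 1, 1, 1, 1 = 27 seats, so the divisor must be adjusted.
With modified divisor 9300: modified quotas Highland 24.523, Coastal 2.050, East 2.024, Lowland 2.085, South 1.924, Central 1.923.
Rounding down: Highland 24, Coastal 2, East 2, Lowland 2, South 1, Central 1 (total 32).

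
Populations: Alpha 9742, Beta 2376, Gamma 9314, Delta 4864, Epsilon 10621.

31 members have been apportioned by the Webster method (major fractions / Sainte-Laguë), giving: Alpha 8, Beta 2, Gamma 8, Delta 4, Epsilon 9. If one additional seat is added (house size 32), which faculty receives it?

Priority for the next seat is population ÷ (current seats + 0.5).
Priorities: Alpha 1146.118, Beta 950.400, Gamma 1095.765, Delta 1080.889, Epsilon 1118.000.
Highest priority: Alpha.

Alpha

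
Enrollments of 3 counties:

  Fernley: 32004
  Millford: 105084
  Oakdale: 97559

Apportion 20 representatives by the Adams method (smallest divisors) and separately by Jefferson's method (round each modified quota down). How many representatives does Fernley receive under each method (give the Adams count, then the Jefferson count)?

3 and 2

Adams: Fernley 3, Millford 9, Oakdale 8.
Jefferson: Fernley 2, Millford 9, Oakdale 9.
Fernley gets 3 under Adams and 2 under Jefferson.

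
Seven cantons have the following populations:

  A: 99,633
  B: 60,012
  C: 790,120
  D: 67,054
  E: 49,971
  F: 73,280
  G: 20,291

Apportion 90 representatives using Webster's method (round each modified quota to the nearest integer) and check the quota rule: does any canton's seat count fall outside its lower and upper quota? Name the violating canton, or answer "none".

Standard quotas: A 7.728, B 4.655, C 61.283, D 5.201, E 3.876, F 5.684, G 1.574.
Webster allocation: A 8, B 5, C 60, D 5, E 4, F 6, G 2.
C has quota 61.283 (lower 61, upper 62) but receives 60 — outside the quota interval.

C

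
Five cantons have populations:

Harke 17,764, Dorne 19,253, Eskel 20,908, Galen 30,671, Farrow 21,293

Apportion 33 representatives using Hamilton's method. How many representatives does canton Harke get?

5

Standard divisor: 109889 ÷ 33 ≈ 3329.97.
Standard quotas: Harke 5.3346, Dorne 5.7817, Eskel 6.2787, Galen 9.2106, Farrow 6.3944.
Lower quotas: Harke 5, Dorne 5, Eskel 6, Galen 9, Farrow 6 (sum 31, leaving 2 seats).
Remainders in descending order: Dorne 0.7817, Farrow 0.3944, Harke 0.3346, Eskel 0.2787, Galen 0.2106.
The surplus seats go to Dorne, Farrow.
Harke receives 5.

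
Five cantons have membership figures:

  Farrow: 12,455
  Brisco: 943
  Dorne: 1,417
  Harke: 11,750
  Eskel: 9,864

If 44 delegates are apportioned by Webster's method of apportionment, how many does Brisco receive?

1

Standard divisor 36429/44 ≈ 827.932; standard quotas: Farrow 15.044, Brisco 1.139, Dorne 1.711, Harke 14.192, Eskel 11.914.
Rounding to the nearest integer gives Farrow 15, Brisco 1, Dorne 2, Harke 14, Eskel 12 — total 44, matching the house size, so no adjustment is needed.
Brisco receives 1.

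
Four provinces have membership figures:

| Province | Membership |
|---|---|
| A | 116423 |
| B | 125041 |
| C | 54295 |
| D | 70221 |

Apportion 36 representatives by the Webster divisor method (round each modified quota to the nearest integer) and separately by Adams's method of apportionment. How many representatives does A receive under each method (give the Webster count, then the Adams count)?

12 and 11

Webster: A 12, B 12, C 5, D 7.
Adams: A 11, B 12, C 6, D 7.
A gets 12 under Webster and 11 under Adams.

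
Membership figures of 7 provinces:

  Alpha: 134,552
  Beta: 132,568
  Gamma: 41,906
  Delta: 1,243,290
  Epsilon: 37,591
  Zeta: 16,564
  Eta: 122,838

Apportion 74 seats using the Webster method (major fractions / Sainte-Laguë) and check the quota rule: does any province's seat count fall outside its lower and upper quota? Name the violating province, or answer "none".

Standard quotas: Alpha 5.758, Beta 5.673, Gamma 1.793, Delta 53.202, Epsilon 1.609, Zeta 0.709, Eta 5.256.
Webster allocation: Alpha 6, Beta 6, Gamma 2, Delta 52, Epsilon 2, Zeta 1, Eta 5.
Delta has quota 53.202 (lower 53, upper 54) but receives 52 — outside the quota interval.

Delta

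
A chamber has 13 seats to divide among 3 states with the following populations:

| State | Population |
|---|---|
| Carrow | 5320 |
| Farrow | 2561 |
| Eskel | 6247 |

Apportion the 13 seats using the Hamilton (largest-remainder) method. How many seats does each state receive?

Carrow 5, Farrow 2, Eskel 6

Total 14128; standard divisor 14128/13 ≈ 1086.769.
Standard quotas: Carrow 4.8952, Farrow 2.3565, Eskel 5.7482.
Lower quotas: Carrow 4, Farrow 2, Eskel 5 (sum 11, leaving 2 seats).
Remainders in descending order: Carrow 0.8952, Eskel 0.7482, Farrow 0.3565.
Largest remainders: Carrow, Eskel receive the extra seats.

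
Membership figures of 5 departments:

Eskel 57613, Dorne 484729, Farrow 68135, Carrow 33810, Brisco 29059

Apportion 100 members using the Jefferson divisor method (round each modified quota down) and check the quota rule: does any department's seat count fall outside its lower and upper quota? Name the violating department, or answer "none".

Dorne

Standard quotas: Eskel 8.556, Dorne 71.988, Farrow 10.119, Carrow 5.021, Brisco 4.316.
Jefferson allocation: Eskel 8, Dorne 73, Farrow 10, Carrow 5, Brisco 4.
Dorne has quota 71.988 (lower 71, upper 72) but receives 73 — outside the quota interval.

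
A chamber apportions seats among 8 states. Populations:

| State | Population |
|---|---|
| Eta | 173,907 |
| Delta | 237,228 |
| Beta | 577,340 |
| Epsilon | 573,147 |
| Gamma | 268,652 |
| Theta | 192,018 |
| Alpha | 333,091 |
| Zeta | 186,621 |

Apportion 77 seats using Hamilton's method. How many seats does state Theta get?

6

The standard divisor is 2542004/77 ≈ 33013.039.
Standard quotas: Eta 5.2678, Delta 7.1859, Beta 17.4882, Epsilon 17.3612, Gamma 8.1378, Theta 5.8164, Alpha 10.0897, Zeta 5.6529.
Lower quotas: Eta 5, Delta 7, Beta 17, Epsilon 17, Gamma 8, Theta 5, Alpha 10, Zeta 5 (sum 74, leaving 3 seats).
Remainders in descending order: Theta 0.8164, Zeta 0.6529, Beta 0.4882, Epsilon 0.3612, Eta 0.2678, Delta 0.1859, Gamma 0.1378, Alpha 0.0897.
The surplus seats go to Theta, Zeta, Beta.
Theta receives 6.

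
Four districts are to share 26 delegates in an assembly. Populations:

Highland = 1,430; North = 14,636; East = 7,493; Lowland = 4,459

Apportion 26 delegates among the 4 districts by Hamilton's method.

Standard divisor: 28018 ÷ 26 ≈ 1077.615.
Standard quotas: Highland 1.3270, North 13.5818, East 6.9533, Lowland 4.1378.
Lower quotas: Highland 1, North 13, East 6, Lowland 4 (sum 24, leaving 2 seats).
Remainders in descending order: East 0.9533, North 0.5818, Highland 0.3270, Lowland 0.1378.
The surplus seats go to East, North.

Highland=1, North=14, East=7, Lowland=4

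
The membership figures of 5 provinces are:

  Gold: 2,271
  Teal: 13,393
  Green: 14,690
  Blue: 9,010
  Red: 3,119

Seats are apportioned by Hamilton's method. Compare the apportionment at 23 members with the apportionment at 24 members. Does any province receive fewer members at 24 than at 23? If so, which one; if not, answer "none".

At 23 seats: Gold 1, Teal 7, Green 8, Blue 5, Red 2.
At 24 seats: Gold 1, Teal 8, Green 8, Blue 5, Red 2.
No province's allocation decreased.

none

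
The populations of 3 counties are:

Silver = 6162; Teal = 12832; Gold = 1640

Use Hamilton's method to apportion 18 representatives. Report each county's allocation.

The standard divisor is 20634/18 ≈ 1146.333.
Standard quotas: Silver 5.3754, Teal 11.1940, Gold 1.4306.
Lower quotas: Silver 5, Teal 11, Gold 1 (sum 17, leaving 1 seat).
Remainders in descending order: Gold 0.4306, Silver 0.3754, Teal 0.1940.
Largest remainder: Gold receives the extra seat.

Silver: 5, Teal: 11, Gold: 2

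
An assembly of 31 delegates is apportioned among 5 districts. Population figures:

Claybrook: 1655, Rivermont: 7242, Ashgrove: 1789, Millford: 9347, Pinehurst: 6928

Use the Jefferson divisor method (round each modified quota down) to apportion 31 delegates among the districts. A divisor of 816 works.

Claybrook: 2; Rivermont: 8; Ashgrove: 2; Millford: 11; Pinehurst: 8

With modified divisor 816: modified quotas Claybrook 2.028, Rivermont 8.875, Ashgrove 2.192, Millford 11.455, Pinehurst 8.490.
Rounding down: Claybrook 2, Rivermont 8, Ashgrove 2, Millford 11, Pinehurst 8 (total 31).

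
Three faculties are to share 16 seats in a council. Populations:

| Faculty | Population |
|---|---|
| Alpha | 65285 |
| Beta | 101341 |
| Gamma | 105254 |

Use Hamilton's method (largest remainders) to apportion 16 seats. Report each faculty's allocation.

Alpha 4, Beta 6, Gamma 6

Standard divisor: 271880 ÷ 16 ≈ 16992.5.
Standard quotas: Alpha 3.8420, Beta 5.9639, Gamma 6.1941.
Lower quotas: Alpha 3, Beta 5, Gamma 6 (sum 14, leaving 2 seats).
Remainders in descending order: Beta 0.9639, Alpha 0.8420, Gamma 0.1941.
The surplus seats go to Beta, Alpha.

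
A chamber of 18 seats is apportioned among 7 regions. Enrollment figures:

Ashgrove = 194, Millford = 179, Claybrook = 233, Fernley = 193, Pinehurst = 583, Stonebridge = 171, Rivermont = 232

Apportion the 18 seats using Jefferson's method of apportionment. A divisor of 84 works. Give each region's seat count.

Ashgrove 2; Millford 2; Claybrook 2; Fernley 2; Pinehurst 6; Stonebridge 2; Rivermont 2

With modified divisor 84: modified quotas Ashgrove 2.310, Millford 2.131, Claybrook 2.774, Fernley 2.298, Pinehurst 6.940, Stonebridge 2.036, Rivermont 2.762.
Rounding down: Ashgrove 2, Millford 2, Claybrook 2, Fernley 2, Pinehurst 6, Stonebridge 2, Rivermont 2 (total 18).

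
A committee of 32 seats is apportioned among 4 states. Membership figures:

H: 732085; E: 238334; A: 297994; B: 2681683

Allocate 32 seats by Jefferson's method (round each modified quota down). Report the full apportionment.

Standard divisor 3950096/32 ≈ 123440.5; standard quotas: H 5.931, E 1.931, A 2.414, B 21.724.
Rounding down gives 5, 1, 2, 21 = 29 seats, so the divisor must be adjusted.
With modified divisor 117900: modified quotas H 6.209, E 2.021, A 2.528, B 22.745.
Rounding down: H 6, E 2, A 2, B 22 (total 32).

H 6, E 2, A 2, B 22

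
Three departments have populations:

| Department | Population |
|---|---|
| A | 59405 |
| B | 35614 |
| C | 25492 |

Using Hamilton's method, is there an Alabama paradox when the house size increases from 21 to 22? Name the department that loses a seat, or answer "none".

none

At 21 seats: A 10, B 6, C 5.
At 22 seats: A 11, B 6, C 5.
No department's allocation decreased.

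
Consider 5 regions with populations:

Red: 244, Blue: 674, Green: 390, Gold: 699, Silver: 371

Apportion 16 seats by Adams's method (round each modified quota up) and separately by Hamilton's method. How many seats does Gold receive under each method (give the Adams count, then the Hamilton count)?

Adams: Red 2, Blue 4, Green 3, Gold 4, Silver 3.
Hamilton: Red 2, Blue 4, Green 3, Gold 5, Silver 2.
Gold gets 4 under Adams and 5 under Hamilton.

4 and 5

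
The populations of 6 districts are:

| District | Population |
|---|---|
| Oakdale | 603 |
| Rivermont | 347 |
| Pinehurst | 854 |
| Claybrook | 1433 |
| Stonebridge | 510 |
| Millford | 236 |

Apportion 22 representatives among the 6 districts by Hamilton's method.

Total 3983; standard divisor 3983/22 ≈ 181.045.
Standard quotas: Oakdale 3.331, Rivermont 1.917, Pinehurst 4.717, Claybrook 7.915, Stonebridge 2.817, Millford 1.304.
Lower quotas: Oakdale 3, Rivermont 1, Pinehurst 4, Claybrook 7, Stonebridge 2, Millford 1 (sum 18, leaving 4 seats).
Remainders in descending order: Rivermont 0.917, Claybrook 0.915, Stonebridge 0.817, Pinehurst 0.717, Oakdale 0.331, Millford 0.304.
Largest remainders: Rivermont, Claybrook, Stonebridge, Pinehurst receive the extra seats.

Oakdale=3, Rivermont=2, Pinehurst=5, Claybrook=8, Stonebridge=3, Millford=1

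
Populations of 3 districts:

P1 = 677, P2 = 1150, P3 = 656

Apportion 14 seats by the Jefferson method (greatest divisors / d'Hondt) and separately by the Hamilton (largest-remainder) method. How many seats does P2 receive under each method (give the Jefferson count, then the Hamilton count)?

7 and 6

Jefferson: P1 4, P2 7, P3 3.
Hamilton: P1 4, P2 6, P3 4.
P2 gets 7 under Jefferson and 6 under Hamilton.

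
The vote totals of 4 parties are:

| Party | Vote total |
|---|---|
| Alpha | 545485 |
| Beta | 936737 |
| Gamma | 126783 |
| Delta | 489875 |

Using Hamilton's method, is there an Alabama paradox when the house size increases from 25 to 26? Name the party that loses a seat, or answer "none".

At 25 seats: Alpha 6, Beta 11, Gamma 2, Delta 6.
At 26 seats: Alpha 7, Beta 12, Gamma 1, Delta 6.
Gamma drops from 2 to 1.

Gamma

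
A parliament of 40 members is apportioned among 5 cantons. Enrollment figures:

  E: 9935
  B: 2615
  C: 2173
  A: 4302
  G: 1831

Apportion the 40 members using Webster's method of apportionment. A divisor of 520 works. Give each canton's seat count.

E=19; B=5; C=4; A=8; G=4

With modified divisor 520: modified quotas E 19.106, B 5.029, C 4.179, A 8.273, G 3.521.
Rounding to the nearest integer: E 19, B 5, C 4, A 8, G 4 (total 40).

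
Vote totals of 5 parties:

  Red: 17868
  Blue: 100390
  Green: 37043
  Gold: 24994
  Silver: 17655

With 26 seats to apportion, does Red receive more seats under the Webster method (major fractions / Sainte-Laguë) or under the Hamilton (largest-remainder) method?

Hamilton

Webster: Red 2, Blue 14, Green 5, Gold 3, Silver 2.
Hamilton: Red 3, Blue 13, Green 5, Gold 3, Silver 2.
Red gets 2 under Webster and 3 under Hamilton.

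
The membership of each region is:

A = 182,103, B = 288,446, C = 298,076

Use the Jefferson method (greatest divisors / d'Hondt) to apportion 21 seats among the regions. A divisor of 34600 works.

With modified divisor 34600: modified quotas A 5.263, B 8.337, C 8.615.
Rounding down: A 5, B 8, C 8 (total 21).

A=5, B=8, C=8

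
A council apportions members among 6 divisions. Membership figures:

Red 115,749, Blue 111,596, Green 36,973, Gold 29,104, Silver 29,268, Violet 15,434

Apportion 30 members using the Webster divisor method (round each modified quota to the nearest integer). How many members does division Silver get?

3

Standard divisor 338124/30 ≈ 11270.8; standard quotas: Red 10.270, Blue 9.901, Green 3.280, Gold 2.582, Silver 2.597, Violet 1.369.
Rounding to the nearest integer gives Red 10, Blue 10, Green 3, Gold 3, Silver 3, Violet 1 — total 30, matching the house size, so no adjustment is needed.
Silver receives 3.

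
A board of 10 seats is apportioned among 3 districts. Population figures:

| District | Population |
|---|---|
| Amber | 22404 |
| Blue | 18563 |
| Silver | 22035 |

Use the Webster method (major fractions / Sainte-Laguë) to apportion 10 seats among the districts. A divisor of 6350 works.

Amber: 4, Blue: 3, Silver: 3

With modified divisor 6350: modified quotas Amber 3.528, Blue 2.923, Silver 3.470.
Rounding to the nearest integer: Amber 4, Blue 3, Silver 3 (total 10).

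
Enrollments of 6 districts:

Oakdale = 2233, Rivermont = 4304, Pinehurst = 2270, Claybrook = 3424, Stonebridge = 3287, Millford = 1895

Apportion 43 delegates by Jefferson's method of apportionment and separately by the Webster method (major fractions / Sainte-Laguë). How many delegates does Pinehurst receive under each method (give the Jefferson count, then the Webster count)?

Jefferson: Oakdale 5, Rivermont 11, Pinehurst 5, Claybrook 9, Stonebridge 8, Millford 5.
Webster: Oakdale 5, Rivermont 11, Pinehurst 6, Claybrook 8, Stonebridge 8, Millford 5.
Pinehurst gets 5 under Jefferson and 6 under Webster.

5 and 6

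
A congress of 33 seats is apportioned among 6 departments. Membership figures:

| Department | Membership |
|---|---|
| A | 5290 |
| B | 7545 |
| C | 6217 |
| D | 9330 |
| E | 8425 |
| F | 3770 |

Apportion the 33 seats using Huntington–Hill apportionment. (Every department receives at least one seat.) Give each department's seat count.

With divisor 1215: modified quotas A 4.354, B 6.210, C 5.117, D 7.679, E 6.934, F 3.103.
Geometric-mean thresholds: A √(4·5)=4.472, B √(6·7)=6.481, C √(5·6)=5.477, D √(7·8)=7.483, E √(6·7)=6.481, F √(3·4)=3.464.
Each quota rounded against its threshold gives A 4, B 6, C 5, D 8, E 7, F 3 (total 33).

A=4, B=6, C=5, D=8, E=7, F=3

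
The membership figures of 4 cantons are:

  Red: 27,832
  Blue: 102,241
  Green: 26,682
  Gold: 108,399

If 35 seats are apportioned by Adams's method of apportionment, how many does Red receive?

Standard divisor 265154/35 ≈ 7575.829; standard quotas: Red 3.674, Blue 13.496, Green 3.522, Gold 14.309.
Rounding up gives 4, 14, 4, 15 = 37 seats, so the divisor must be adjusted.
With modified divisor 8100: modified quotas Red 3.436, Blue 12.622, Green 3.294, Gold 13.383.
Rounding up: Red 4, Blue 13, Green 4, Gold 14 (total 35).
Red receives 4.

4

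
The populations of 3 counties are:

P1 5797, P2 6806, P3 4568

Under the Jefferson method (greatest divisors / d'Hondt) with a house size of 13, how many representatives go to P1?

5

Standard divisor 17171/13 ≈ 1320.846; standard quotas: P1 4.389, P2 5.153, P3 3.458.
Rounding down gives 4, 5, 3 = 12 seats, so the divisor must be adjusted.
With modified divisor 1150: modified quotas P1 5.041, P2 5.918, P3 3.972.
Rounding down: P1 5, P2 5, P3 3 (total 13).
P1 receives 5.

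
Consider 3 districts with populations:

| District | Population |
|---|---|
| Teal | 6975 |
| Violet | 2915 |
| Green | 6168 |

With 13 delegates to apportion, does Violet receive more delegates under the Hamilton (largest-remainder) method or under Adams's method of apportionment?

Hamilton: Teal 6, Violet 2, Green 5.
Adams: Teal 5, Violet 3, Green 5.
Violet gets 2 under Hamilton and 3 under Adams.

Adams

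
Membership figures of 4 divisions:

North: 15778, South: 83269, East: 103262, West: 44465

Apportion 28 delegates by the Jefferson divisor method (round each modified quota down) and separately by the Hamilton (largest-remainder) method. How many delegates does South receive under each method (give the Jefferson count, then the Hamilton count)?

10 and 9

Jefferson: North 1, South 10, East 12, West 5.
Hamilton: North 2, South 9, East 12, West 5.
South gets 10 under Jefferson and 9 under Hamilton.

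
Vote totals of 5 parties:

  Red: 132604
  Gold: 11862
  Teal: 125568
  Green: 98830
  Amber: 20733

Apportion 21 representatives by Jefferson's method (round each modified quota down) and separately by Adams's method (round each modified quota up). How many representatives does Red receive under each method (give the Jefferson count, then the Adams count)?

8 and 7

Jefferson: Red 8, Gold 0, Teal 7, Green 5, Amber 1.
Adams: Red 7, Gold 1, Teal 7, Green 5, Amber 1.
Red gets 8 under Jefferson and 7 under Adams.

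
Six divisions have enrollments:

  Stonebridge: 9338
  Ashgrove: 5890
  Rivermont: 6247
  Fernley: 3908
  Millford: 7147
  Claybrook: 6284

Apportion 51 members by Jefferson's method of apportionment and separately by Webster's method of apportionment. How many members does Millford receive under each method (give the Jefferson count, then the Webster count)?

9 and 10

Jefferson: Stonebridge 13, Ashgrove 8, Rivermont 8, Fernley 5, Millford 9, Claybrook 8.
Webster: Stonebridge 12, Ashgrove 8, Rivermont 8, Fernley 5, Millford 10, Claybrook 8.
Millford gets 9 under Jefferson and 10 under Webster.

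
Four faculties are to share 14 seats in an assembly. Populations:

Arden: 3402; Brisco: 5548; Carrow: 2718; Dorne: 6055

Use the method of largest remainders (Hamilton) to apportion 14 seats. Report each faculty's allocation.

The standard divisor is 17723/14 ≈ 1265.929.
Standard quotas: Arden 2.6874, Brisco 4.3826, Carrow 2.1470, Dorne 4.7831.
Lower quotas: Arden 2, Brisco 4, Carrow 2, Dorne 4 (sum 12, leaving 2 seats).
Remainders in descending order: Dorne 0.7831, Arden 0.6874, Brisco 0.3826, Carrow 0.1470.
The surplus seats go to Dorne, Arden.

Arden 3, Brisco 4, Carrow 2, Dorne 5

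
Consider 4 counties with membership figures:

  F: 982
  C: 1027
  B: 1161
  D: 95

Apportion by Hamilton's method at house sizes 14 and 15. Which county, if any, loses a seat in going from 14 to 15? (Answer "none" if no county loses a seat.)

At 14 seats: F 4, C 4, B 5, D 1.
At 15 seats: F 5, C 5, B 5, D 0.
D drops from 1 to 0.

D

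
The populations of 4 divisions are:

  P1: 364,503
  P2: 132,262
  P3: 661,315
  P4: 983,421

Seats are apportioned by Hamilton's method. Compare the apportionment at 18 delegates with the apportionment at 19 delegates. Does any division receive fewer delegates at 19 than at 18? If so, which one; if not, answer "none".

At 18 seats: P1 3, P2 1, P3 6, P4 8.
At 19 seats: P1 3, P2 1, P3 6, P4 9.
No division's allocation decreased.

none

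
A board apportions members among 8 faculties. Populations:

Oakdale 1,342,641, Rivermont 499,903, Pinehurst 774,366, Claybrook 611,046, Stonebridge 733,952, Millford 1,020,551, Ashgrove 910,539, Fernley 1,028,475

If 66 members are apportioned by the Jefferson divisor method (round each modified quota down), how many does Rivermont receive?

4

Standard divisor 6921473/66 ≈ 104870.803; standard quotas: Oakdale 12.803, Rivermont 4.767, Pinehurst 7.384, Claybrook 5.827, Stonebridge 6.999, Millford 9.732, Ashgrove 8.682, Fernley 9.807.
Rounding down gives 12, 4, 7, 5, 6, 9, 8, 9 = 60 seats, so the divisor must be adjusted.
With modified divisor 100600: modified quotas Oakdale 13.346, Rivermont 4.969, Pinehurst 7.697, Claybrook 6.074, Stonebridge 7.296, Millford 10.145, Ashgrove 9.051, Fernley 10.223.
Rounding down: Oakdale 13, Rivermont 4, Pinehurst 7, Claybrook 6, Stonebridge 7, Millford 10, Ashgrove 9, Fernley 10 (total 66).
Rivermont receives 4.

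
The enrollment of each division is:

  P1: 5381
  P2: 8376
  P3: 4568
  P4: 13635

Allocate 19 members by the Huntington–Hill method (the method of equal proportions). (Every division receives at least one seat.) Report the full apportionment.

P1 3, P2 5, P3 3, P4 8

With divisor 1714: modified quotas P1 3.139, P2 4.887, P3 2.665, P4 7.955.
Geometric-mean thresholds: P1 √(3·4)=3.464, P2 √(4·5)=4.472, P3 √(2·3)=2.449, P4 √(7·8)=7.483.
Each quota rounded against its threshold gives P1 3, P2 5, P3 3, P4 8 (total 19).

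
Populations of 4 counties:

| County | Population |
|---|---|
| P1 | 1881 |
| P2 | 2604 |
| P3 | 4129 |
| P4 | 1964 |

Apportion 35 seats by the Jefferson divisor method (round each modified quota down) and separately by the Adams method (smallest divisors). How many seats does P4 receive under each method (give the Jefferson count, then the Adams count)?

6 and 7

Jefferson: P1 6, P2 9, P3 14, P4 6.
Adams: P1 6, P2 9, P3 13, P4 7.
P4 gets 6 under Jefferson and 7 under Adams.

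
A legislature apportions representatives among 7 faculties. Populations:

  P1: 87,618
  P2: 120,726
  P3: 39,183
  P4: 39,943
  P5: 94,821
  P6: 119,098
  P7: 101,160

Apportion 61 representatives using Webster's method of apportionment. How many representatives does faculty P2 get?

Standard divisor 602549/61 ≈ 9877.852; standard quotas: P1 8.870, P2 12.222, P3 3.967, P4 4.044, P5 9.599, P6 12.057, P7 10.241.
Rounding to the nearest integer gives P1 9, P2 12, P3 4, P4 4, P5 10, P6 12, P7 10 — total 61, matching the house size, so no adjustment is needed.
P2 receives 12.

12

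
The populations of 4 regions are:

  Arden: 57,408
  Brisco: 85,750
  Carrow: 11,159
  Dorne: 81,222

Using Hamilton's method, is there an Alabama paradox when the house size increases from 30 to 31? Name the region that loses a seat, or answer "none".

At 30 seats: Arden 7, Brisco 11, Carrow 2, Dorne 10.
At 31 seats: Arden 8, Brisco 11, Carrow 1, Dorne 11.
Carrow drops from 2 to 1.

Carrow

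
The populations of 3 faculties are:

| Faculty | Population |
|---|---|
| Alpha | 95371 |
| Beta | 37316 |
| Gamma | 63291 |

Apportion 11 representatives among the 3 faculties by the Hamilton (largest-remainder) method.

Alpha 5, Beta 2, Gamma 4

The standard divisor is 195978/11 ≈ 17816.182.
Standard quotas: Alpha 5.3531, Beta 2.0945, Gamma 3.5524.
Lower quotas: Alpha 5, Beta 2, Gamma 3 (sum 10, leaving 1 seat).
Remainders in descending order: Gamma 0.5524, Alpha 0.3531, Beta 0.0945.
Largest remainder: Gamma receives the extra seat.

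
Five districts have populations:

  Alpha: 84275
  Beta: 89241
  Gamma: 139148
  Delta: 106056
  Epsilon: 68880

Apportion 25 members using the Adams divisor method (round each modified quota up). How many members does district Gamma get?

7

Standard divisor 487600/25 ≈ 19504; standard quotas: Alpha 4.321, Beta 4.576, Gamma 7.134, Delta 5.438, Epsilon 3.532.
Rounding up gives 5, 5, 8, 6, 4 = 28 seats, so the divisor must be adjusted.
With modified divisor 21800: modified quotas Alpha 3.866, Beta 4.094, Gamma 6.383, Delta 4.865, Epsilon 3.160.
Rounding up: Alpha 4, Beta 5, Gamma 7, Delta 5, Epsilon 4 (total 25).
Gamma receives 7.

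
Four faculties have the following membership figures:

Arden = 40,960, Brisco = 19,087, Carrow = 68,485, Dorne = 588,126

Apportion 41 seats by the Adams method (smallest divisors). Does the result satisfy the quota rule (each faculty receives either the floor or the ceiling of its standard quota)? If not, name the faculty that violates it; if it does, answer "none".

Dorne

Standard quotas: Arden 2.343, Brisco 1.092, Carrow 3.918, Dorne 33.647.
Adams allocation: Arden 3, Brisco 2, Carrow 4, Dorne 32.
Dorne has quota 33.647 (lower 33, upper 34) but receives 32 — outside the quota interval.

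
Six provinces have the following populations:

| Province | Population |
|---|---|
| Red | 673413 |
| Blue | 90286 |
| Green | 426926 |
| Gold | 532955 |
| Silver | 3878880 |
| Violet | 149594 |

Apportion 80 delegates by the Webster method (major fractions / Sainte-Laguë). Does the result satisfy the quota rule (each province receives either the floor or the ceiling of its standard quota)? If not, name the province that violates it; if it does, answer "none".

Silver

Standard quotas: Red 9.366, Blue 1.256, Green 5.938, Gold 7.412, Silver 53.948, Violet 2.081.
Webster allocation: Red 9, Blue 1, Green 6, Gold 7, Silver 55, Violet 2.
Silver has quota 53.948 (lower 53, upper 54) but receives 55 — outside the quota interval.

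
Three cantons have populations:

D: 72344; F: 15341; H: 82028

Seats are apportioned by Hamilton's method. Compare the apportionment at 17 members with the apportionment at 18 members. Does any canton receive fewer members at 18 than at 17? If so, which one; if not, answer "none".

F

At 17 seats: D 7, F 2, H 8.
At 18 seats: D 8, F 1, H 9.
F drops from 2 to 1.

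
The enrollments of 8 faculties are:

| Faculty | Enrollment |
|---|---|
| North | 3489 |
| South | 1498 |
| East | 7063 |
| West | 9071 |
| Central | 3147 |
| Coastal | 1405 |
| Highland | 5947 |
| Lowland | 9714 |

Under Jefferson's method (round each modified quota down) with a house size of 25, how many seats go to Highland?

Standard divisor 41334/25 ≈ 1653.36; standard quotas: North 2.110, South 0.906, East 4.272, West 5.486, Central 1.903, Coastal 0.850, Highland 3.597, Lowland 5.875.
Rounding down gives 2, 0, 4, 5, 1, 0, 3, 5 = 20 seats, so the divisor must be adjusted.
With modified divisor 1450: modified quotas North 2.406, South 1.033, East 4.871, West 6.256, Central 2.170, Coastal 0.969, Highland 4.101, Lowland 6.699.
Rounding down: North 2, South 1, East 4, West 6, Central 2, Coastal 0, Highland 4, Lowland 6 (total 25).
Highland receives 4.

4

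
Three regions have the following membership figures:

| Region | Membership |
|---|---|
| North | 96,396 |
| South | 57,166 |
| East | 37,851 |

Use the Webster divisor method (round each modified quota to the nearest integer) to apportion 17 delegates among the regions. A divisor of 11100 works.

With modified divisor 11100: modified quotas North 8.684, South 5.150, East 3.410.
Rounding to the nearest integer: North 9, South 5, East 3 (total 17).

North 9; South 5; East 3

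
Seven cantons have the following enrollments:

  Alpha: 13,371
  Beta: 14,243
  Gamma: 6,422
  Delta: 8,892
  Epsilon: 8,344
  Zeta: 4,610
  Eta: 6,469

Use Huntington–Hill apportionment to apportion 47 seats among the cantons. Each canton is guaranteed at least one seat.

Alpha 10; Beta 11; Gamma 5; Delta 7; Epsilon 6; Zeta 3; Eta 5

With divisor 1344: modified quotas Alpha 9.949, Beta 10.597, Gamma 4.778, Delta 6.616, Epsilon 6.208, Zeta 3.430, Eta 4.813.
Geometric-mean thresholds: Alpha √(9·10)=9.487, Beta √(10·11)=10.488, Gamma √(4·5)=4.472, Delta √(6·7)=6.481, Epsilon √(6·7)=6.481, Zeta √(3·4)=3.464, Eta √(4·5)=4.472.
Each quota rounded against its threshold gives Alpha 10, Beta 11, Gamma 5, Delta 7, Epsilon 6, Zeta 3, Eta 5 (total 47).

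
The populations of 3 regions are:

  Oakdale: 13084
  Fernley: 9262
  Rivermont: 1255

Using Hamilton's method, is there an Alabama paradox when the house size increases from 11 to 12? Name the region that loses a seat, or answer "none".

At 11 seats: Oakdale 6, Fernley 4, Rivermont 1.
At 12 seats: Oakdale 7, Fernley 5, Rivermont 0.
Rivermont drops from 1 to 0.

Rivermont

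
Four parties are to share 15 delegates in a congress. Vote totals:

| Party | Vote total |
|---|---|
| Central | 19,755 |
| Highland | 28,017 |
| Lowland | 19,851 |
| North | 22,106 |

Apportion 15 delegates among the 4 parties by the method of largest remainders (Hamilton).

Standard divisor: 89729 ÷ 15 ≈ 5981.933.
Standard quotas: Central 3.3024, Highland 4.6836, Lowland 3.3185, North 3.6955.
Lower quotas: Central 3, Highland 4, Lowland 3, North 3 (sum 13, leaving 2 seats).
Remainders in descending order: North 0.6955, Highland 0.6836, Lowland 0.3185, Central 0.3024.
Largest remainders: North, Highland receive the extra seats.

Central 3, Highland 5, Lowland 3, North 4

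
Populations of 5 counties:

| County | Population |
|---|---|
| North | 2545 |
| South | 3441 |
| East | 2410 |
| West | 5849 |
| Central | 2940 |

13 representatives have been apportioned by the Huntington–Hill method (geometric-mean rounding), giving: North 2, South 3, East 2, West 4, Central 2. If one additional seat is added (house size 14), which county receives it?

West

Priority for the next seat is population ÷ (√(s·(s+1))).
Priorities: North 1038.992, South 993.331, East 983.878, West 1307.876, Central 1200.250.
Highest priority: West.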